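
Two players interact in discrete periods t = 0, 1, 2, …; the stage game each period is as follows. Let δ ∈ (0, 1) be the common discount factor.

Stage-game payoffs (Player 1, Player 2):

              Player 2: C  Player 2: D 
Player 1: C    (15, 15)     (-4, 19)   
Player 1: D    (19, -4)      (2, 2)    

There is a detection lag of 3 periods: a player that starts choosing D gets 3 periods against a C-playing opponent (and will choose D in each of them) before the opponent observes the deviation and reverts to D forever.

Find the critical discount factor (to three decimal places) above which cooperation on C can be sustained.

0.617

The best deviation is to choose D for all 3 undetected periods, earning 19 each, then 2 forever once detected.
Deviation value: 19(1−δ^3)/(1−δ) + 2δ^3/(1−δ); cooperation value: 15/(1−δ).
IC: 15 ≥ 19(1−δ^3) + 2δ^3 = 19 − 17δ^3.
So δ^3 ≥ 4/17, giving δ ≥ (4/17)^(1/3) ≈ 0.617.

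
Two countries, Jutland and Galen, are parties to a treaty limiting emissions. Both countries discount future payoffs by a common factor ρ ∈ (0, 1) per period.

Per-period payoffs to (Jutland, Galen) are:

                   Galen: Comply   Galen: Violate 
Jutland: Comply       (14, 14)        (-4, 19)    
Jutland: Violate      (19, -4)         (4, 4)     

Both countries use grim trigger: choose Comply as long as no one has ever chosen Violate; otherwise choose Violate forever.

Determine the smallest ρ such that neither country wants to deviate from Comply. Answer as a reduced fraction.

1/3

One-period gain from deviating is 19 − 14 = 5. The loss is 14 − 4 = 10 in every subsequent period, with present value 10·ρ/(1−ρ).
Deviation is unprofitable when 10·ρ/(1−ρ) ≥ 5, i.e. ρ/(1−ρ) ≥ 1/2.
Equivalently ρ ≥ 5/(5+10) = 1/3.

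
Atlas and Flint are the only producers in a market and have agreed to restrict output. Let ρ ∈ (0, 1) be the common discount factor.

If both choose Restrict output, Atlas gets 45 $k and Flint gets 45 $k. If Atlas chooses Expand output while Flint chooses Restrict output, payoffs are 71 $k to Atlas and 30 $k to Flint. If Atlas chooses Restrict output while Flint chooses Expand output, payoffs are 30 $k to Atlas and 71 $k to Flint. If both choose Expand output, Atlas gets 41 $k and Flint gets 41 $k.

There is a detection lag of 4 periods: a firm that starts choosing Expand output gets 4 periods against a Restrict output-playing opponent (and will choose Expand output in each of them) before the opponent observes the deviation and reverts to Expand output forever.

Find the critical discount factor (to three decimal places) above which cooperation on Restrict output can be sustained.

Deviating for the 4 undetected periods gains 71−45 = 26 per period over cooperation, then loses 45−41 = 4 per period forever once punishment starts.
Gain: 26(1 + ρ + … + ρ^3); loss: 4·ρ^4/(1−ρ).
No profitable deviation ⇔ 26(1−ρ^4) ≤ 4·ρ^4, i.e. ρ^4 ≥ 26/(26+4) = 13/15.
Hence ρ ≥ (13/15)^(1/4) ≈ 0.965.

0.965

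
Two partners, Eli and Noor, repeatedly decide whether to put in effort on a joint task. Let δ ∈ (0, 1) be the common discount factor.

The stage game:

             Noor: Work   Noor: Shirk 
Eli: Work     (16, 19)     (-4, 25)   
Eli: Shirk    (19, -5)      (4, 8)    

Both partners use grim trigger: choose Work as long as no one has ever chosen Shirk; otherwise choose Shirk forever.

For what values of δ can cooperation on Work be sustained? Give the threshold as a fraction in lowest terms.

6/17

Eli's threshold: (19−16)/(19−4) = 1/5.
Noor's threshold: (25−19)/(25−8) = 6/17.
1/5 < 6/17, so Noor binds and δ* = 6/17.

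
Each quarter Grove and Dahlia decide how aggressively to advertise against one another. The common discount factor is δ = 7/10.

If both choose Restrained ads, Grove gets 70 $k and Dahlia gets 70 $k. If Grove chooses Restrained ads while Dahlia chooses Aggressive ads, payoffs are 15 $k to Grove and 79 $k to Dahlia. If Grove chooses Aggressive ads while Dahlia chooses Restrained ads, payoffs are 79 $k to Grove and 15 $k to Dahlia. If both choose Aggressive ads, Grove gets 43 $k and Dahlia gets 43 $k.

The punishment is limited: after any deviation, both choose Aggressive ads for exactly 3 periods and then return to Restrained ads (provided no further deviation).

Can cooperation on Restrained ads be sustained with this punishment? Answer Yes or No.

Comparing payoff streams over the 4 periods until play realigns: cooperate → 70(1+δ+…+δ^3); deviate → 79 + 43(δ+…+δ^3).
Cooperation is sustained iff (70−43)(δ+…+δ^3) ≥ 79−70.
δ+…+δ^3 = 7/10·(1−(7/10)^3)/(1−7/10) = 1.5330, and (79−70)/(70−43) = 0.3333.
1.5330 ≥ 0.3333, so cooperation is sustainable.

Yes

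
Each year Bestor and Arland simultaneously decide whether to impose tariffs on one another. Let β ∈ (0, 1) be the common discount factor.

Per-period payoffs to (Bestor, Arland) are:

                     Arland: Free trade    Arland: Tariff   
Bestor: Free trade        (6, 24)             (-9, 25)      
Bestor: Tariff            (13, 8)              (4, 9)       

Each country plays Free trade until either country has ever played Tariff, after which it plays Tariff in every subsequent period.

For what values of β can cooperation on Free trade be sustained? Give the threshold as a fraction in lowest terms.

7/9

For Bestor: deviation gain 13−6 = 7, per-period punishment loss 6−4 = 2. IC gives β ≥ 7/9.
For Arland: gain 1, loss 15 per period, so β ≥ 1/16.
The tighter constraint is Bestor's, so cooperation needs β ≥ 7/9.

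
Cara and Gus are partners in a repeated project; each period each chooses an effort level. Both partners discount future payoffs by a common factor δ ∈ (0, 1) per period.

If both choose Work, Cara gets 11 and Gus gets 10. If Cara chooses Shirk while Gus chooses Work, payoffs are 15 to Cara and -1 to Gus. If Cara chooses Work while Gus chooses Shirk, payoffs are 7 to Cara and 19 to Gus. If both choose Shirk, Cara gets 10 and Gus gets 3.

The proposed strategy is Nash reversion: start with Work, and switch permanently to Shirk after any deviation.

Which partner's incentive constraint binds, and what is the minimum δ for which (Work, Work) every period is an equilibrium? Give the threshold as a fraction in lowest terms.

Cara; δ ≥ 4/5

Cara: cooperation gives 11 each period; deviation gives 15 once then 10 forever.
  11/(1−δ) ≥ 15 + 10δ/(1−δ) ⇒ δ ≥ 4/5.
Gus: cooperation gives 10 each period; deviation gives 19 once then 3 forever.
  δ ≥ 9/16.
Both must hold, so the binding constraint is Cara's: δ ≥ 4/5.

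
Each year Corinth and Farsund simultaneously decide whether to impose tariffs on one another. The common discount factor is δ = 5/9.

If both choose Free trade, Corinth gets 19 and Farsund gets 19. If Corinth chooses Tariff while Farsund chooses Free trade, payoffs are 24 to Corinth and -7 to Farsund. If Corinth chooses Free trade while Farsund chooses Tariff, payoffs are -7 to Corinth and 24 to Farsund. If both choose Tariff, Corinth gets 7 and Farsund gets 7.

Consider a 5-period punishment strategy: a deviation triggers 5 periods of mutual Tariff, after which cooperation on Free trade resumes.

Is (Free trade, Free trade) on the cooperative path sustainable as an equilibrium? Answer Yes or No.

Comparing payoff streams over the 6 periods until play realigns: cooperate → 19(1+δ+…+δ^5); deviate → 24 + 7(δ+…+δ^5).
Cooperation is sustained iff (19−7)(δ+…+δ^5) ≥ 24−19.
δ+…+δ^5 = 5/9·(1−(5/9)^5)/(1−5/9) = 1.1838, and (24−19)/(19−7) = 0.4167.
1.1838 ≥ 0.4167, so cooperation is sustainable.

Yes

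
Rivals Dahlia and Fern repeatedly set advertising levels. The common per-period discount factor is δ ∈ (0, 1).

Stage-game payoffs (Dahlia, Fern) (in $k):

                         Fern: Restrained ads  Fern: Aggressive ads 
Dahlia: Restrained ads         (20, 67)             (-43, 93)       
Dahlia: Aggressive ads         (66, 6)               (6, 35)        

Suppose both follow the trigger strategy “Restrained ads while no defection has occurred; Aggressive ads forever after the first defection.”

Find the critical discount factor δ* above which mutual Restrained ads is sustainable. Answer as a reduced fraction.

23/30

For Dahlia: deviation gain 66−20 = 46, per-period punishment loss 20−6 = 14. IC gives δ ≥ 46/60 = 23/30.
For Fern: gain 26, loss 32 per period, so δ ≥ 26/58 = 13/29.
The tighter constraint is Dahlia's, so cooperation needs δ ≥ 23/30.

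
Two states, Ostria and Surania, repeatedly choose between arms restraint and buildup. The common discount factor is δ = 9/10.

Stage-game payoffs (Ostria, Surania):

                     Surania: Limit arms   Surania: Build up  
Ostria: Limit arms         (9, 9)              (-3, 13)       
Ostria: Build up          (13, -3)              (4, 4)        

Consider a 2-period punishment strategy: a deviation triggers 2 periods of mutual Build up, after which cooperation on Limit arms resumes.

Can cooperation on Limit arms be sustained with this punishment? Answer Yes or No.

Yes

A one-shot deviation gives 13 now, then 4 for 2 periods, then back to 9.
Gain from deviating: (13−9) today; loss: (9−4) in each of the next 2 periods.
No-deviation condition: (9−4)(δ+…+δ^2) ≥ 13−9, i.e. δ+…+δ^2 ≥ 4/5.
At δ = 9/10: δ+…+δ^2 = 1.7100 ≥ 0.8000.
So cooperation is sustainable.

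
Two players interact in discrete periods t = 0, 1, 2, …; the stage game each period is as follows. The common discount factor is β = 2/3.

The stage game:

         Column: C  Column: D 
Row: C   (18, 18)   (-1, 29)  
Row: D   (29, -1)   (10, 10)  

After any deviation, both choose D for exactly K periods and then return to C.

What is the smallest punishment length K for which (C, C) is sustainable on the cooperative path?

No profitable deviation requires (18−10)(β+…+β^K) ≥ 29−18, i.e. β+…+β^K ≥ 11/8 ≈ 1.3750.
With β = 2/3, the partial sums are K=1: 0.6667, K=2: 1.1111, K=3: 1.4074.
K = 3 is the first length at which the sum reaches 1.3750.

3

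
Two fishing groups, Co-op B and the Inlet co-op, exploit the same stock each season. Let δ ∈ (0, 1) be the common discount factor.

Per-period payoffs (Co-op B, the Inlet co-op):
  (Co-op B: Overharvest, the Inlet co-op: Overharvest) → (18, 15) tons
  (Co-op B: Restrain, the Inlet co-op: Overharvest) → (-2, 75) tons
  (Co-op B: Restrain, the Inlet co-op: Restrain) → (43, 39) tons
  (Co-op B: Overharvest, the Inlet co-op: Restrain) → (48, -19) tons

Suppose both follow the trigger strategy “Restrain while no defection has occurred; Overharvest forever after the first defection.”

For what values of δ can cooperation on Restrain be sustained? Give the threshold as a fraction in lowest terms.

3/5

Co-op B: cooperation gives 43 each period; deviation gives 48 once then 18 forever.
  43/(1−δ) ≥ 48 + 18δ/(1−δ) ⇒ δ ≥ 5/30 = 1/6.
the Inlet co-op: cooperation gives 39 each period; deviation gives 75 once then 15 forever.
  δ ≥ 36/60 = 3/5.
Both must hold, so the binding constraint is the Inlet co-op's: δ ≥ 3/5.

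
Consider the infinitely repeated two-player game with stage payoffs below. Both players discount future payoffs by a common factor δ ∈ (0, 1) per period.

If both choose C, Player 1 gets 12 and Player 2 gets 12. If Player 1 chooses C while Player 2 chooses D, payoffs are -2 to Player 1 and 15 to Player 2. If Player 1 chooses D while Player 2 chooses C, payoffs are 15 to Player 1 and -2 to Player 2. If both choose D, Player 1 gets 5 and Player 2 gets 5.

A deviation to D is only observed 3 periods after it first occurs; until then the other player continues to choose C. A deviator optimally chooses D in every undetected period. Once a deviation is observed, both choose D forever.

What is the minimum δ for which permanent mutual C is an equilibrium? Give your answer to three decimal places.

0.669

The best deviation is to choose D for all 3 undetected periods, earning 15 each, then 5 forever once detected.
Deviation value: 15(1−δ^3)/(1−δ) + 5δ^3/(1−δ); cooperation value: 12/(1−δ).
IC: 12 ≥ 15(1−δ^3) + 5δ^3 = 15 − 10δ^3.
So δ^3 ≥ 3/10, giving δ ≥ (3/10)^(1/3) ≈ 0.669.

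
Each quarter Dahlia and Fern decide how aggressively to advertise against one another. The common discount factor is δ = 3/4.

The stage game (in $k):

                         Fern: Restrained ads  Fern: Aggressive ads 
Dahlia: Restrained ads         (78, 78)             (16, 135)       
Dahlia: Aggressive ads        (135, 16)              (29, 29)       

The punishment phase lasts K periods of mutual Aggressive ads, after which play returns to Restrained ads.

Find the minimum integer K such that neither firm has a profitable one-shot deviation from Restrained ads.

Need Σ_{k=1}^{K} δ^k ≥ (135−78)/(78−29) = 1.1633 at δ = 3/4.
At K = 1 the sum is 0.7500 < 1.1633; at K = 2 it is 1.3125 ≥ 1.1633.
So the minimum punishment length is K = 2.

2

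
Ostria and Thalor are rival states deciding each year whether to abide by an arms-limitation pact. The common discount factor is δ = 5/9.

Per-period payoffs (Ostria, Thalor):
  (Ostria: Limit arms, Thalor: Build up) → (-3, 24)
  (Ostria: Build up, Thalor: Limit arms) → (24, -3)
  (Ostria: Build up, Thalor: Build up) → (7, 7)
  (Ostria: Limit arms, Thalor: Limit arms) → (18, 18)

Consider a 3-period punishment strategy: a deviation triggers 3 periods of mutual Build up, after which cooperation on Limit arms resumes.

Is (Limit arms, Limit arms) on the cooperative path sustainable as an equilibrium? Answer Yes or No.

IC: δ+…+δ^3 ≥ (24−18)/(18−7) = 6/11.
At δ = 5/9: partial sum = 1.0357 ≥ 0.5455. Cooperation sustainable.

Yes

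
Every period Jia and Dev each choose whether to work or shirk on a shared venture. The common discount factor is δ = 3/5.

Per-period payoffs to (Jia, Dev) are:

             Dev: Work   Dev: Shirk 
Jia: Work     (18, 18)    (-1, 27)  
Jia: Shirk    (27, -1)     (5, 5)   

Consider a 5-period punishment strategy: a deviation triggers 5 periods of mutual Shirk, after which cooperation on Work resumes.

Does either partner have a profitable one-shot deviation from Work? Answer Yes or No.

No

IC: δ+…+δ^5 ≥ (27−18)/(18−5) = 9/13.
At δ = 3/5: partial sum = 1.3834 ≥ 0.6923. Cooperation sustainable.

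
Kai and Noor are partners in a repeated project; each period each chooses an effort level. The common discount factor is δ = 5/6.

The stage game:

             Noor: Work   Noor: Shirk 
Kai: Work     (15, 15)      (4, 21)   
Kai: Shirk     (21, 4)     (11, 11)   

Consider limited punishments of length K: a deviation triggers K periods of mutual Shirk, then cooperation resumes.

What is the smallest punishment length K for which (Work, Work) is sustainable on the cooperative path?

2

No profitable deviation requires (15−11)(δ+…+δ^K) ≥ 21−15, i.e. δ+…+δ^K ≥ 3/2 ≈ 1.5000.
With δ = 5/6, the partial sums are K=1: 0.8333, K=2: 1.5278.
K = 2 is the first length at which the sum reaches 1.5000.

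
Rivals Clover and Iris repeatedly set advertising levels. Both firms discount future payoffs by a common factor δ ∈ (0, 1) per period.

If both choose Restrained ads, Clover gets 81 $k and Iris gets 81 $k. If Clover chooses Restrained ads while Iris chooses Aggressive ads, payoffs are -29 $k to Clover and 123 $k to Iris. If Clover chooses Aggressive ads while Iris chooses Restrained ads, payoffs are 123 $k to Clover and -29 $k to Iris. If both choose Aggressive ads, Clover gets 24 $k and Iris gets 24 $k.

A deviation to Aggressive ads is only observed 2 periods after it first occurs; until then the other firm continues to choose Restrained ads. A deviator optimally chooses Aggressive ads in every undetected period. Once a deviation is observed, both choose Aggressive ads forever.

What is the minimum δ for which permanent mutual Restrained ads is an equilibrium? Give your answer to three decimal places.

0.651

The best deviation is to choose Aggressive ads for all 2 undetected periods, earning 123 each, then 24 forever once detected.
Deviation value: 123(1−δ^2)/(1−δ) + 24δ^2/(1−δ); cooperation value: 81/(1−δ).
IC: 81 ≥ 123(1−δ^2) + 24δ^2 = 123 − 99δ^2.
So δ^2 ≥ 42/99 = 14/33, giving δ ≥ (14/33)^(1/2) ≈ 0.651.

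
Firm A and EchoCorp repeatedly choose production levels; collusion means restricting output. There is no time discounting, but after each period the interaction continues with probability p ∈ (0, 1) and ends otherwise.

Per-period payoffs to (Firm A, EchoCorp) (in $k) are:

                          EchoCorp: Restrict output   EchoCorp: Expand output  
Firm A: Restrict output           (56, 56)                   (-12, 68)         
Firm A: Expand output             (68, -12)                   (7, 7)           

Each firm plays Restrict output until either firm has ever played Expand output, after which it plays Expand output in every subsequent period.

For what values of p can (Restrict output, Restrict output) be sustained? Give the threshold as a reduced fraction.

12/61

With no time discounting, the continuation probability p plays the role of the discount factor.
Grim-trigger IC: 56/(1−p) ≥ 68 + 7p/(1−p) ⇒ p ≥ (68−56)/(68−7) = 12/61.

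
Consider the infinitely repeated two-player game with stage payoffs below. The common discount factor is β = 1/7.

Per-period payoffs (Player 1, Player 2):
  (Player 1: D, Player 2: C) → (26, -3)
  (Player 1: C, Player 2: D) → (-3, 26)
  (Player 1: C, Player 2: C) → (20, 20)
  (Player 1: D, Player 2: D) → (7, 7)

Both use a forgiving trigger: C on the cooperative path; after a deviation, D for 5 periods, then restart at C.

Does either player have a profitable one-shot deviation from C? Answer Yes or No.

Comparing payoff streams over the 6 periods until play realigns: cooperate → 20(1+β+…+β^5); deviate → 26 + 7(β+…+β^5).
Cooperation is sustained iff (20−7)(β+…+β^5) ≥ 26−20.
β+…+β^5 = 1/7·(1−(1/7)^5)/(1−1/7) = 0.1667, and (26−20)/(20−7) = 0.4615.
0.1667 < 0.4615, so cooperation is not sustainable.

Yes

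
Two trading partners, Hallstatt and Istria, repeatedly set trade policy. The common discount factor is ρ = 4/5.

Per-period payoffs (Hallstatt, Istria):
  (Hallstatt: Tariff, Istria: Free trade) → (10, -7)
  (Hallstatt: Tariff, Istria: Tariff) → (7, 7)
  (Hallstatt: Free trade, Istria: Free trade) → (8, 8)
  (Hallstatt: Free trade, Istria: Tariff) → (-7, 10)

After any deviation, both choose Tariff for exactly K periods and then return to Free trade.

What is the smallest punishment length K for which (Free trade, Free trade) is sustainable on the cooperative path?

4

IC: ρ(1−ρ^K)/(1−ρ) ≥ (10−8)/(8−7) = 2.
With ρ = 4/5: need 1 − ρ^K ≥ 2·(1−4/5)/(4/5), i.e. ρ^K ≤ 0.5000.
Since (4/5)^3 = 0.5120 and (4/5)^4 = 0.4096, the smallest such K is 4.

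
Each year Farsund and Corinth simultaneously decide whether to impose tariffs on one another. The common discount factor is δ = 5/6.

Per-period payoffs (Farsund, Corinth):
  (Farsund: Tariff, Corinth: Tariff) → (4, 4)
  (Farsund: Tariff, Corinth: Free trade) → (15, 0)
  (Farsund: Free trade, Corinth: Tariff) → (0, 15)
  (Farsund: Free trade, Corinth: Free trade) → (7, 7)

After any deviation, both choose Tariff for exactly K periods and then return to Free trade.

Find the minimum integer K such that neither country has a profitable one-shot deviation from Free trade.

5

No profitable deviation requires (7−4)(δ+…+δ^K) ≥ 15−7, i.e. δ+…+δ^K ≥ 8/3 ≈ 2.6667.
With δ = 5/6, the partial sums are K=1: 0.8333, K=2: 1.5278, K=3: 2.1065, K=4: 2.5887, K=5: 2.9906.
K = 5 is the first length at which the sum reaches 2.6667.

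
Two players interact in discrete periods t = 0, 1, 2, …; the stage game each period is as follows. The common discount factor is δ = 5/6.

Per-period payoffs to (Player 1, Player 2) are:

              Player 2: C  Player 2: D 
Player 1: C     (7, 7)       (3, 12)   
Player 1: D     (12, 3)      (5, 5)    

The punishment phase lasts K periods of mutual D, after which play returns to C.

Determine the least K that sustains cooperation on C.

No profitable deviation requires (7−5)(δ+…+δ^K) ≥ 12−7, i.e. δ+…+δ^K ≥ 5/2 ≈ 2.5000.
With δ = 5/6, the partial sums are K=1: 0.8333, K=2: 1.5278, K=3: 2.1065, K=4: 2.5887.
K = 4 is the first length at which the sum reaches 2.5000.

4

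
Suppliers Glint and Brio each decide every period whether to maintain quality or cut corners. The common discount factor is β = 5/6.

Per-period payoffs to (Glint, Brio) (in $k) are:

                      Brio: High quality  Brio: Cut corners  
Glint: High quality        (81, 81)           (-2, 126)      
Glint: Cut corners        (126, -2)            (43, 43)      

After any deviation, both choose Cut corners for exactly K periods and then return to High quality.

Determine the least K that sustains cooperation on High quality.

2

IC: β(1−β^K)/(1−β) ≥ (126−81)/(81−43) = 45/38.
With β = 5/6: need 1 − β^K ≥ 45/38·(1−5/6)/(5/6), i.e. β^K ≤ 0.7632.
Since (5/6)^1 = 0.8333 and (5/6)^2 = 0.6944, the smallest such K is 2.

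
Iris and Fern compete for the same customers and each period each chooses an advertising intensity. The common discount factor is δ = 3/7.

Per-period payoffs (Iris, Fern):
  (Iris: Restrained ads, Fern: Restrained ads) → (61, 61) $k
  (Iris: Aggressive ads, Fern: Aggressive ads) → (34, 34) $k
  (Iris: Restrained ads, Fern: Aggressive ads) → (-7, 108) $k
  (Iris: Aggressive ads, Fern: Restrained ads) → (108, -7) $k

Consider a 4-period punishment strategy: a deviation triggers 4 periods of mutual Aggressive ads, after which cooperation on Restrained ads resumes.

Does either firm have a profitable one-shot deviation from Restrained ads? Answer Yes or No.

Yes

IC: δ+…+δ^4 ≥ (108−61)/(61−34) = 47/27.
At δ = 3/7: partial sum = 0.7247 < 1.7407. Cooperation not sustainable.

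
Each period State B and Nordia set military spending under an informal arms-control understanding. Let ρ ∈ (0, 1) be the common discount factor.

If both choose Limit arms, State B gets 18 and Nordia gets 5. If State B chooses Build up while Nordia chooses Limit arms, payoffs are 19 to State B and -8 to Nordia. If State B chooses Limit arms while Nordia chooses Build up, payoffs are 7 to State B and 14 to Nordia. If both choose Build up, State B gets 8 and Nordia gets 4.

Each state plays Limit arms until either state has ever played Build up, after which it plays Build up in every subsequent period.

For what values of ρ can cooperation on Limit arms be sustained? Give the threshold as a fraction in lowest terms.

9/10

State B's threshold: (19−18)/(19−8) = 1/11.
Nordia's threshold: (14−5)/(14−4) = 9/10.
1/11 < 9/10, so Nordia binds and ρ* = 9/10.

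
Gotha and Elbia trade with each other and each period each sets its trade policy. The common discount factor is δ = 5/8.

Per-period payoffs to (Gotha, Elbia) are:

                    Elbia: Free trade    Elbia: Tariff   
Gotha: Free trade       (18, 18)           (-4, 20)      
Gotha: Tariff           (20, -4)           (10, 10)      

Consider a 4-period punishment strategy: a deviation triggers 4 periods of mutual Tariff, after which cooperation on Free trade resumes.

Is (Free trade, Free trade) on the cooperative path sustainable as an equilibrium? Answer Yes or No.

Yes

IC: δ+…+δ^4 ≥ (20−18)/(18−10) = 1/4.
At δ = 5/8: partial sum = 1.4124 ≥ 0.2500. Cooperation sustainable.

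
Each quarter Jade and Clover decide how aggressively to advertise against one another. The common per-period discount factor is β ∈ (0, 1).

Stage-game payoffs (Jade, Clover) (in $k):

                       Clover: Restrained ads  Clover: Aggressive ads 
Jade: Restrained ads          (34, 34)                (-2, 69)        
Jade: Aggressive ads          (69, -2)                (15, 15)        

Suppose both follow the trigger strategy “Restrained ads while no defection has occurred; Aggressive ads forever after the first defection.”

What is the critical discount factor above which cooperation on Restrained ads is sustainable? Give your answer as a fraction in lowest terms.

Cooperation forever yields 34 each period: 34/(1−β).
Deviating yields 69 once, then 15 forever: 69 + 15β/(1−β).
No profitable deviation requires 34/(1−β) ≥ 69 + 15β/(1−β).
Multiplying by (1−β): 34 ≥ 69(1−β) + 15β = 69 − 54β.
So 54β ≥ 35, i.e. β ≥ 35/54.

35/54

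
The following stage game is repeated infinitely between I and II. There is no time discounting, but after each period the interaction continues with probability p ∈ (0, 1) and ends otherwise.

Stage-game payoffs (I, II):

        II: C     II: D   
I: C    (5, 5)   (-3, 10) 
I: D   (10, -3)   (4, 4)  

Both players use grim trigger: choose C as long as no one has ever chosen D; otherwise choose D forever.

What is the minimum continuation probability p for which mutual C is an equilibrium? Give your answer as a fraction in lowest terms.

Expected cooperation value is 5 + p·5 + p²·5 + … = 5/(1−p); deviation gives 10 + p·4/(1−p).
5 ≥ 10(1−p) + 4p ⇒ 6p ≥ 5 ⇒ p ≥ 5/6.

5/6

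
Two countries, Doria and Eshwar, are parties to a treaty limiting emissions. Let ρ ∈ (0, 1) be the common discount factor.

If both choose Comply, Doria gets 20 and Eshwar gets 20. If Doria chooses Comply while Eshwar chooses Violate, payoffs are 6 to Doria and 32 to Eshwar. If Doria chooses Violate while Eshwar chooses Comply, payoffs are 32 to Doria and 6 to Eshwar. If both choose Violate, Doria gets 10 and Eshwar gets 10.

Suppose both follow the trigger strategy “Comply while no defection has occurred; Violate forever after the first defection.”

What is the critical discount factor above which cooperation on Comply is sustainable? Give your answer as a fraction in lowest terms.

Cooperation forever yields 20 each period: 20/(1−ρ).
Deviating yields 32 once, then 10 forever: 32 + 10ρ/(1−ρ).
No profitable deviation requires 20/(1−ρ) ≥ 32 + 10ρ/(1−ρ).
Multiplying by (1−ρ): 20 ≥ 32(1−ρ) + 10ρ = 32 − 22ρ.
So 22ρ ≥ 12, i.e. ρ ≥ 12/22 = 6/11.

6/11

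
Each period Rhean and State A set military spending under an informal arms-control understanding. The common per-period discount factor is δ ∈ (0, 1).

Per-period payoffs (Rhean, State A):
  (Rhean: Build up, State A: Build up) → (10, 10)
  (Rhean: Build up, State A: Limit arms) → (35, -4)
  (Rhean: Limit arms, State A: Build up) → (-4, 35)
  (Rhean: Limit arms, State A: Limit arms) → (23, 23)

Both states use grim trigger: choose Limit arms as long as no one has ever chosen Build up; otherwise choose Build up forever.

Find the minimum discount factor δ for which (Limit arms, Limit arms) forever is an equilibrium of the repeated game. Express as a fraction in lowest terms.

12/25

One-period gain from deviating is 35 − 23 = 12. The loss is 23 − 10 = 13 in every subsequent period, with present value 13·δ/(1−δ).
Deviation is unprofitable when 13·δ/(1−δ) ≥ 12, i.e. δ/(1−δ) ≥ 12/13.
Equivalently δ ≥ 12/(12+13) = 12/25.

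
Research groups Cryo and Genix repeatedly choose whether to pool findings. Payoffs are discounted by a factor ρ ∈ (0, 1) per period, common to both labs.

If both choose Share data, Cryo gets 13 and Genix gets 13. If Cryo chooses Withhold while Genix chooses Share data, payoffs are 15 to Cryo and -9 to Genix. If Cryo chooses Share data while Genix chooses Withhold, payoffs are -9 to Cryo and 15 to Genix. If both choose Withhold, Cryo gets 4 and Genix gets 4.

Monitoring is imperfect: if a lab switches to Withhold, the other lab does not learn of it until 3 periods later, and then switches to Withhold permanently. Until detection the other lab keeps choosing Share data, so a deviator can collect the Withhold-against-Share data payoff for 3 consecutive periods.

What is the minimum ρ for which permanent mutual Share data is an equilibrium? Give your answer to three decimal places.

0.567

A deviator earns 15 for 3 periods, then 4 forever; cooperating earns 13 forever. Multiplying the IC by (1−ρ):
13 ≥ 15(1−ρ^3) + 4ρ^3, so 11·ρ^3 ≥ 2 and ρ^3 ≥ 2/11.
ρ ≥ (2/11)^(1/3) ≈ 0.567.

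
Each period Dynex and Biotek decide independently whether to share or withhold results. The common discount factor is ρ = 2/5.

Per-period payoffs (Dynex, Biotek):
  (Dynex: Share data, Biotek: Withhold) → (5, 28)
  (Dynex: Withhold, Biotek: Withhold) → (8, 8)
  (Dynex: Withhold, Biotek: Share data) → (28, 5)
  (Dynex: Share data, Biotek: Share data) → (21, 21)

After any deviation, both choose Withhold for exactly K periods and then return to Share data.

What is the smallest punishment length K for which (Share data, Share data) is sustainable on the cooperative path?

2

IC: ρ(1−ρ^K)/(1−ρ) ≥ (28−21)/(21−8) = 7/13.
With ρ = 2/5: need 1 − ρ^K ≥ 7/13·(1−2/5)/(2/5), i.e. ρ^K ≤ 0.1923.
Since (2/5)^1 = 0.4000 and (2/5)^2 = 0.1600, the smallest such K is 2.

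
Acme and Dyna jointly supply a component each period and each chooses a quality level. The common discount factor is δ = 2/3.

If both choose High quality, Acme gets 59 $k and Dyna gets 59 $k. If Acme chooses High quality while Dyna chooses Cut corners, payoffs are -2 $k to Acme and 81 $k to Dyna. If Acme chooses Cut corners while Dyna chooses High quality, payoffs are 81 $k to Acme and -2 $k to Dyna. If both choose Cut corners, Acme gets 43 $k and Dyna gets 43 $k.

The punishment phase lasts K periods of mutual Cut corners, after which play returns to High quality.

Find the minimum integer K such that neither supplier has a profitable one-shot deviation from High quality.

IC: δ(1−δ^K)/(1−δ) ≥ (81−59)/(59−43) = 11/8.
With δ = 2/3: need 1 − δ^K ≥ 11/8·(1−2/3)/(2/3), i.e. δ^K ≤ 0.3125.
Since (2/3)^2 = 0.4444 and (2/3)^3 = 0.2963, the smallest such K is 3.

3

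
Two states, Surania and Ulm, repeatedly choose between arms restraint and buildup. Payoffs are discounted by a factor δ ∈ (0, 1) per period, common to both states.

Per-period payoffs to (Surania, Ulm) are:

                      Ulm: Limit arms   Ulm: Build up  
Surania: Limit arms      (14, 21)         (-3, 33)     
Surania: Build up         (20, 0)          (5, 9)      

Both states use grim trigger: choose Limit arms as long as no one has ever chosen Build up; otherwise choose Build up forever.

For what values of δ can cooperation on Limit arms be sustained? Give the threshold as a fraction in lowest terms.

Surania: cooperation gives 14 each period; deviation gives 20 once then 5 forever.
  14/(1−δ) ≥ 20 + 5δ/(1−δ) ⇒ δ ≥ 6/15 = 2/5.
Ulm: cooperation gives 21 each period; deviation gives 33 once then 9 forever.
  δ ≥ 12/24 = 1/2.
Both must hold, so the binding constraint is Ulm's: δ ≥ 1/2.

1/2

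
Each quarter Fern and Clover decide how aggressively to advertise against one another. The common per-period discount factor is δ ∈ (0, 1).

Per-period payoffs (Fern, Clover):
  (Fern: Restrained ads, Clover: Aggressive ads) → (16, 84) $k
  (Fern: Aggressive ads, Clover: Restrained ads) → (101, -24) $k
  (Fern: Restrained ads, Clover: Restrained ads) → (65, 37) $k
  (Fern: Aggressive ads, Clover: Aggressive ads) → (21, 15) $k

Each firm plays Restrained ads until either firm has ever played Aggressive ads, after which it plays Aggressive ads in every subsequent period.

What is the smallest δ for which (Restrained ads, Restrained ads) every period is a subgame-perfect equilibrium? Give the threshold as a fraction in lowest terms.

47/69

Fern's threshold: (101−65)/(101−21) = 9/20.
Clover's threshold: (84−37)/(84−15) = 47/69.
9/20 < 47/69, so Clover binds and δ* = 47/69.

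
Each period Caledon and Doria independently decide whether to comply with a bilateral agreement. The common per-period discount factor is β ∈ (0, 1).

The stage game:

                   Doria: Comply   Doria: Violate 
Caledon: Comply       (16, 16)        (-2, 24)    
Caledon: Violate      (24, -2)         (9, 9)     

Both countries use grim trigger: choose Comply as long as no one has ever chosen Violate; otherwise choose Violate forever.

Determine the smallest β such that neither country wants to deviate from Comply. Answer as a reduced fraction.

8/15

Under grim trigger the critical discount factor is (T−C)/(T−P) with T = 24, C = 16, P = 9.
β* = (24−16)/(24−9) = 8/15.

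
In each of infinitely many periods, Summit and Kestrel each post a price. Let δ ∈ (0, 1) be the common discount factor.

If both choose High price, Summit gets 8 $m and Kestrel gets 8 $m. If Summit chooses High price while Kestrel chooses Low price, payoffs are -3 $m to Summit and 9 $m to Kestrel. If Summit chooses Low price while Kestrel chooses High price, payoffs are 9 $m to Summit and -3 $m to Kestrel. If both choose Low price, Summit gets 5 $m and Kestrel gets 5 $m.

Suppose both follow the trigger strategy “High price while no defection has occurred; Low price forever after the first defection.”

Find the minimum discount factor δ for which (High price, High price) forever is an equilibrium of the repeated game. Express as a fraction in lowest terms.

8/(1−δ) ≥ 9 + 5δ/(1−δ)
8 ≥ 9 − 4δ
δ ≥ 1/4.

1/4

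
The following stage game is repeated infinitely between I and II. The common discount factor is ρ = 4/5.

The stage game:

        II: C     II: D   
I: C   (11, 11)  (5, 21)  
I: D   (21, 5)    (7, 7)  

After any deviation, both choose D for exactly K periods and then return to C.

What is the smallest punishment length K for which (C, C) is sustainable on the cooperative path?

5

Need Σ_{k=1}^{K} ρ^k ≥ (21−11)/(11−7) = 2.5000 at ρ = 4/5.
At K = 4 the sum is 2.3616 < 2.5000; at K = 5 it is 2.6893 ≥ 2.5000.
So the minimum punishment length is K = 5.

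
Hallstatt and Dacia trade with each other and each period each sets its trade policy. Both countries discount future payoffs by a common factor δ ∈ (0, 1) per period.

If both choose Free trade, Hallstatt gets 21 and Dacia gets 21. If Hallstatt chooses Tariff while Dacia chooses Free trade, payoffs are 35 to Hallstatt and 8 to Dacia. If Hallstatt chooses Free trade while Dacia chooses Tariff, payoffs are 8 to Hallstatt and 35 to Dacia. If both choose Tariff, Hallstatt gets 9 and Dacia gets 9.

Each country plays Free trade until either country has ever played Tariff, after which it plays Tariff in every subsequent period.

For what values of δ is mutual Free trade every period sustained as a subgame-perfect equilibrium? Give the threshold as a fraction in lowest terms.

7/13

One-period gain from deviating is 35 − 21 = 14. The loss is 21 − 9 = 12 in every subsequent period, with present value 12·δ/(1−δ).
Deviation is unprofitable when 12·δ/(1−δ) ≥ 14, i.e. δ/(1−δ) ≥ 7/6.
Equivalently δ ≥ 14/(14+12) = 7/13.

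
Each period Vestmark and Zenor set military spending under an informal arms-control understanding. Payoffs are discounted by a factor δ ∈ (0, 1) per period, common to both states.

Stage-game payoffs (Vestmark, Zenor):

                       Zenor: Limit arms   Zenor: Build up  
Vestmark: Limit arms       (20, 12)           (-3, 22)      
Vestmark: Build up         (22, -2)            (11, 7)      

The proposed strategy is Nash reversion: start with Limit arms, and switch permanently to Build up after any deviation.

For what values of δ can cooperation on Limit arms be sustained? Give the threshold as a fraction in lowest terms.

For Vestmark: deviation gain 22−20 = 2, per-period punishment loss 20−11 = 9. IC gives δ ≥ 2/11.
For Zenor: gain 10, loss 5 per period, so δ ≥ 10/15 = 2/3.
The tighter constraint is Zenor's, so cooperation needs δ ≥ 2/3.

2/3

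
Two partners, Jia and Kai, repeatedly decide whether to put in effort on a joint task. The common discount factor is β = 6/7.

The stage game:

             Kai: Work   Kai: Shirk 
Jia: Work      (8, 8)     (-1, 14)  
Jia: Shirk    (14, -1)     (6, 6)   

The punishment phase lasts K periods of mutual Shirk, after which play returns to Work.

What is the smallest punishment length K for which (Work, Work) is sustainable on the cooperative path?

5

IC: β(1−β^K)/(1−β) ≥ (14−8)/(8−6) = 3.
With β = 6/7: need 1 − β^K ≥ 3·(1−6/7)/(6/7), i.e. β^K ≤ 0.5000.
Since (6/7)^4 = 0.5398 and (6/7)^5 = 0.4627, the smallest such K is 5.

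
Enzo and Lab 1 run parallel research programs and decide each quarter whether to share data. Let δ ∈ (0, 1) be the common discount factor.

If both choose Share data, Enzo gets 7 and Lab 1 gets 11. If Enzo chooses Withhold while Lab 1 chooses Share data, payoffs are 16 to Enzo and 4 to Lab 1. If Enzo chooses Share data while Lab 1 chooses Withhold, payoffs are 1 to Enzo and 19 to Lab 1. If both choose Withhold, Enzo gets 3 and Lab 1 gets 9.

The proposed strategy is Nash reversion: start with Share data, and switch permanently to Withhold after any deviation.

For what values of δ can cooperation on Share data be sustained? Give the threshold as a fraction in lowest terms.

For Enzo: deviation gain 16−7 = 9, per-period punishment loss 7−3 = 4. IC gives δ ≥ 9/13.
For Lab 1: gain 8, loss 2 per period, so δ ≥ 8/10 = 4/5.
The tighter constraint is Lab 1's, so cooperation needs δ ≥ 4/5.

4/5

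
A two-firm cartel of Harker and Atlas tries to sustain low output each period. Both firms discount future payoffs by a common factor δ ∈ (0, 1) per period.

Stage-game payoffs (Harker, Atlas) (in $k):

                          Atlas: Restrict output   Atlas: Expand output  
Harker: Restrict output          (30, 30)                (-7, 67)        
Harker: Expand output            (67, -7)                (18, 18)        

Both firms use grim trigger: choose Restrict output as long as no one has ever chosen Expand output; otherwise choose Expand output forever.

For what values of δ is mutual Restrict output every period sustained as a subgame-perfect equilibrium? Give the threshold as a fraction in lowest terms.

Cooperation forever yields 30 each period: 30/(1−δ).
Deviating yields 67 once, then 18 forever: 67 + 18δ/(1−δ).
No profitable deviation requires 30/(1−δ) ≥ 67 + 18δ/(1−δ).
Multiplying by (1−δ): 30 ≥ 67(1−δ) + 18δ = 67 − 49δ.
So 49δ ≥ 37, i.e. δ ≥ 37/49.

37/49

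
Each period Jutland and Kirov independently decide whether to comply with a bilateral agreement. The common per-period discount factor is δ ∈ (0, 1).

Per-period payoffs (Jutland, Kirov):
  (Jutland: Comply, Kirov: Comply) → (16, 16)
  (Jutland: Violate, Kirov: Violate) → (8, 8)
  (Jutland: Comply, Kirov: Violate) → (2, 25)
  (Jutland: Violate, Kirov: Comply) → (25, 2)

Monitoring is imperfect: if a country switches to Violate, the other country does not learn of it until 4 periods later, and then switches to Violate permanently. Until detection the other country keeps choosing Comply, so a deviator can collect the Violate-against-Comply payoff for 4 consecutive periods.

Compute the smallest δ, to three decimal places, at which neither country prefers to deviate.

0.853

The best deviation is to choose Violate for all 4 undetected periods, earning 25 each, then 8 forever once detected.
Deviation value: 25(1−δ^4)/(1−δ) + 8δ^4/(1−δ); cooperation value: 16/(1−δ).
IC: 16 ≥ 25(1−δ^4) + 8δ^4 = 25 − 17δ^4.
So δ^4 ≥ 9/17, giving δ ≥ (9/17)^(1/4) ≈ 0.853.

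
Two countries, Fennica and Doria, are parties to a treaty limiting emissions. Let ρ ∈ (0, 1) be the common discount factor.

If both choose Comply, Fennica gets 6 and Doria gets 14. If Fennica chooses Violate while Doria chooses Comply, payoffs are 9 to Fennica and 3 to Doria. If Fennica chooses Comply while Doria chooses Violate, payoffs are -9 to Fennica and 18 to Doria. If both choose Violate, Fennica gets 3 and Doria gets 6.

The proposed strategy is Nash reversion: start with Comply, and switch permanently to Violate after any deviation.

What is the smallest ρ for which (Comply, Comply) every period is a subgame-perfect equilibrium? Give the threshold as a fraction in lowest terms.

1/2

Fennica: cooperation gives 6 each period; deviation gives 9 once then 3 forever.
  6/(1−ρ) ≥ 9 + 3ρ/(1−ρ) ⇒ ρ ≥ 3/6 = 1/2.
Doria: cooperation gives 14 each period; deviation gives 18 once then 6 forever.
  ρ ≥ 4/12 = 1/3.
Both must hold, so the binding constraint is Fennica's: ρ ≥ 1/2.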